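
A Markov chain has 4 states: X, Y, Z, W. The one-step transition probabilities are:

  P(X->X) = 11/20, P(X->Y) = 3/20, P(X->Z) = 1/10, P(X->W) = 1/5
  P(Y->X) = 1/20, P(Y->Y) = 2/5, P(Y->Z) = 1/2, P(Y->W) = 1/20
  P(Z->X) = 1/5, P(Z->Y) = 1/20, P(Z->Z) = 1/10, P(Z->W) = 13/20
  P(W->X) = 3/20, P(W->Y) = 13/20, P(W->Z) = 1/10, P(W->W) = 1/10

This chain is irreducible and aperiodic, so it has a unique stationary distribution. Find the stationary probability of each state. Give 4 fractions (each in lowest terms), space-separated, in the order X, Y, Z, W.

Answer: 105/488 79/244 14/61 113/488

Derivation:
The stationary distribution satisfies pi = pi * P, i.e.:
  pi_X = 11/20*pi_X + 1/20*pi_Y + 1/5*pi_Z + 3/20*pi_W
  pi_Y = 3/20*pi_X + 2/5*pi_Y + 1/20*pi_Z + 13/20*pi_W
  pi_Z = 1/10*pi_X + 1/2*pi_Y + 1/10*pi_Z + 1/10*pi_W
  pi_W = 1/5*pi_X + 1/20*pi_Y + 13/20*pi_Z + 1/10*pi_W
with normalization: pi_X + pi_Y + pi_Z + pi_W = 1.

Using the first 3 balance equations plus normalization, the linear system A*pi = b is:
  [-9/20, 1/20, 1/5, 3/20] . pi = 0
  [3/20, -3/5, 1/20, 13/20] . pi = 0
  [1/10, 1/2, -9/10, 1/10] . pi = 0
  [1, 1, 1, 1] . pi = 1

Solving yields:
  pi_X = 105/488
  pi_Y = 79/244
  pi_Z = 14/61
  pi_W = 113/488

Verification (pi * P):
  105/488*11/20 + 79/244*1/20 + 14/61*1/5 + 113/488*3/20 = 105/488 = pi_X  (ok)
  105/488*3/20 + 79/244*2/5 + 14/61*1/20 + 113/488*13/20 = 79/244 = pi_Y  (ok)
  105/488*1/10 + 79/244*1/2 + 14/61*1/10 + 113/488*1/10 = 14/61 = pi_Z  (ok)
  105/488*1/5 + 79/244*1/20 + 14/61*13/20 + 113/488*1/10 = 113/488 = pi_W  (ok)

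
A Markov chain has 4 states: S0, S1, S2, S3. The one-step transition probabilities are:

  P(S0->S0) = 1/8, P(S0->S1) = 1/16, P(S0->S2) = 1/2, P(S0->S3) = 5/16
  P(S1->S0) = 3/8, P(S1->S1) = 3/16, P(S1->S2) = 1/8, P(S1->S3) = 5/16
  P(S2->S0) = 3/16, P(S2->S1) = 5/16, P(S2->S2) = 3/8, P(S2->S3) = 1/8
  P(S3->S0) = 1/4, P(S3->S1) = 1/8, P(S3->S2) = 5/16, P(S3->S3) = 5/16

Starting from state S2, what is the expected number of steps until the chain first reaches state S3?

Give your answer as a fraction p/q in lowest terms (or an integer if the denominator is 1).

Let h_i = expected steps to first reach S3 from state i.
Boundary: h_S3 = 0.
First-step equations for the other states:
  h_S0 = 1 + 1/8*h_S0 + 1/16*h_S1 + 1/2*h_S2 + 5/16*h_S3
  h_S1 = 1 + 3/8*h_S0 + 3/16*h_S1 + 1/8*h_S2 + 5/16*h_S3
  h_S2 = 1 + 3/16*h_S0 + 5/16*h_S1 + 3/8*h_S2 + 1/8*h_S3

Substituting h_S3 = 0 and rearranging gives the linear system (I - Q) h = 1:
  [7/8, -1/16, -1/2] . (h_S0, h_S1, h_S2) = 1
  [-3/8, 13/16, -1/8] . (h_S0, h_S1, h_S2) = 1
  [-3/16, -5/16, 5/8] . (h_S0, h_S1, h_S2) = 1

Solving yields:
  h_S0 = 736/177
  h_S1 = 688/177
  h_S2 = 848/177

Starting state is S2, so the expected hitting time is h_S2 = 848/177.

Answer: 848/177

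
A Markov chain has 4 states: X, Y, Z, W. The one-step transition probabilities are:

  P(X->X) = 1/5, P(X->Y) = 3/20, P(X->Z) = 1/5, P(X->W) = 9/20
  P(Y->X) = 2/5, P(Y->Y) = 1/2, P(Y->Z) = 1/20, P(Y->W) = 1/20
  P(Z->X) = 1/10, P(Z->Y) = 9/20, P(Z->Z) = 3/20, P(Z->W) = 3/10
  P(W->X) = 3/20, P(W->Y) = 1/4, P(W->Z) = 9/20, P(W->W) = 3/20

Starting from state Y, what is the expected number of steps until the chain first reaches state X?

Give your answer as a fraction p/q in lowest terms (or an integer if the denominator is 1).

Answer: 5680/2001

Derivation:
Let h_i = expected steps to first reach X from state i.
Boundary: h_X = 0.
First-step equations for the other states:
  h_Y = 1 + 2/5*h_X + 1/2*h_Y + 1/20*h_Z + 1/20*h_W
  h_Z = 1 + 1/10*h_X + 9/20*h_Y + 3/20*h_Z + 3/10*h_W
  h_W = 1 + 3/20*h_X + 1/4*h_Y + 9/20*h_Z + 3/20*h_W

Substituting h_X = 0 and rearranging gives the linear system (I - Q) h = 1:
  [1/2, -1/20, -1/20] . (h_Y, h_Z, h_W) = 1
  [-9/20, 17/20, -3/10] . (h_Y, h_Z, h_W) = 1
  [-1/4, -9/20, 17/20] . (h_Y, h_Z, h_W) = 1

Solving yields:
  h_Y = 5680/2001
  h_Z = 2780/667
  h_W = 8440/2001

Starting state is Y, so the expected hitting time is h_Y = 5680/2001.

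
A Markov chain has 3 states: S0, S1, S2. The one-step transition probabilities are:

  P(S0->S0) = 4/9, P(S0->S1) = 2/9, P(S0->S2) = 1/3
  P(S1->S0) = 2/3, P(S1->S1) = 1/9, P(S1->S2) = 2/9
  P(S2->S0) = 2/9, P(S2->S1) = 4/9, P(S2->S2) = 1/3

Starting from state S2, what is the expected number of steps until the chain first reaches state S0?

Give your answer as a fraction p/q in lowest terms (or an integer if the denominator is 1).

Answer: 27/10

Derivation:
Let h_i = expected steps to first reach S0 from state i.
Boundary: h_S0 = 0.
First-step equations for the other states:
  h_S1 = 1 + 2/3*h_S0 + 1/9*h_S1 + 2/9*h_S2
  h_S2 = 1 + 2/9*h_S0 + 4/9*h_S1 + 1/3*h_S2

Substituting h_S0 = 0 and rearranging gives the linear system (I - Q) h = 1:
  [8/9, -2/9] . (h_S1, h_S2) = 1
  [-4/9, 2/3] . (h_S1, h_S2) = 1

Solving yields:
  h_S1 = 9/5
  h_S2 = 27/10

Starting state is S2, so the expected hitting time is h_S2 = 27/10.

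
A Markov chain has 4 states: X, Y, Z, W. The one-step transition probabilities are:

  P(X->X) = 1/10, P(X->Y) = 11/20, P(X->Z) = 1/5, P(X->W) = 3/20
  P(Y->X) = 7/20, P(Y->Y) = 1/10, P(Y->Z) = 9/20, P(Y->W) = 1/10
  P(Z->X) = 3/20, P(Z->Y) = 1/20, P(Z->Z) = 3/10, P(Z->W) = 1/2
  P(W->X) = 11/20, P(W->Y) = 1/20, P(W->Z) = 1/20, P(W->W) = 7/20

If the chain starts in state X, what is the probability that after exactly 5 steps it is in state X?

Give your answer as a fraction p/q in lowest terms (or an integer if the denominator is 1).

Answer: 91047/320000

Derivation:
Computing P^5 by repeated multiplication:
P^1 =
  X: [1/10, 11/20, 1/5, 3/20]
  Y: [7/20, 1/10, 9/20, 1/10]
  Z: [3/20, 1/20, 3/10, 1/2]
  W: [11/20, 1/20, 1/20, 7/20]
P^2 =
  X: [63/200, 51/400, 67/200, 89/400]
  Y: [77/400, 23/100, 51/200, 129/400]
  Z: [141/400, 51/400, 67/400, 141/400]
  W: [109/400, 131/400, 33/200, 47/200]
P^3 =
  X: [199/800, 1711/8000, 29/125, 2443/8000]
  Y: [2523/8000, 631/4000, 1877/8000, 1169/4000]
  Z: [2391/8000, 1861/8000, 783/4000, 1091/4000]
  W: [2367/8000, 1621/8000, 421/1600, 1907/8000]
P^4 =
  X: [24199/80000, 29611/160000, 18469/80000, 45053/160000]
  Y: [45229/160000, 8623/40000, 701/3200, 45229/160000]
  Z: [46509/160000, 33771/160000, 37891/160000, 41829/160000]
  W: [43373/160000, 33291/160000, 19297/80000, 22371/80000]
P^5 =
  X: [91047/320000, 673591/3200000, 181693/800000, 889167/3200000]
  Y: [934571/3200000, 323391/1600000, 746873/3200000, 435887/1600000]
  Z: [903207/3200000, 658861/3200000, 15183/64000, 439391/1600000]
  W: [927727/3200000, 627021/3200000, 749417/3200000, 179167/640000]

(P^5)[X -> X] = 91047/320000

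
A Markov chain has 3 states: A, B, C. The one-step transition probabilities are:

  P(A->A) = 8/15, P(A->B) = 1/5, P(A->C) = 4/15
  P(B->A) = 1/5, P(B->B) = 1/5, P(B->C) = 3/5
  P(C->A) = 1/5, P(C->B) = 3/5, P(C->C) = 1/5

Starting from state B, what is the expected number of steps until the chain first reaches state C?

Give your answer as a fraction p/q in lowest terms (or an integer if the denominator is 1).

Let h_i = expected steps to first reach C from state i.
Boundary: h_C = 0.
First-step equations for the other states:
  h_A = 1 + 8/15*h_A + 1/5*h_B + 4/15*h_C
  h_B = 1 + 1/5*h_A + 1/5*h_B + 3/5*h_C

Substituting h_C = 0 and rearranging gives the linear system (I - Q) h = 1:
  [7/15, -1/5] . (h_A, h_B) = 1
  [-1/5, 4/5] . (h_A, h_B) = 1

Solving yields:
  h_A = 3
  h_B = 2

Starting state is B, so the expected hitting time is h_B = 2.

Answer: 2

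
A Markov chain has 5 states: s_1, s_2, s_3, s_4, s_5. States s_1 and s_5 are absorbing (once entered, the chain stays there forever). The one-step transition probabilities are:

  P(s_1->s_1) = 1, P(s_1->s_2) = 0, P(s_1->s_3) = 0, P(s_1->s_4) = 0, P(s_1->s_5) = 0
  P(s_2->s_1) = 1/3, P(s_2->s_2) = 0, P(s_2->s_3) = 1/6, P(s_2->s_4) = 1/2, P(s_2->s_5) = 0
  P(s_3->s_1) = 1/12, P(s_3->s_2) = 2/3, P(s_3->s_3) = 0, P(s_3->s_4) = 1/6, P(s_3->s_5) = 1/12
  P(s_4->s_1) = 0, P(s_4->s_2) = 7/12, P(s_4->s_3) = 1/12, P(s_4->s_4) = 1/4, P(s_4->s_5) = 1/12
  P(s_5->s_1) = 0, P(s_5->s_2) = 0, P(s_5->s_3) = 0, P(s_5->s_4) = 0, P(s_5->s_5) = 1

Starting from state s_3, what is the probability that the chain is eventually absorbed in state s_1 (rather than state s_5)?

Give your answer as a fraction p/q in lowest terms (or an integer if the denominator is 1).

Answer: 205/274

Derivation:
Let a_i = P(absorbed in s_1 | start in state i).
Boundary conditions: a_s_1 = 1, a_s_5 = 0.
For each transient state i, a_i = sum_j P(i->j) * a_j:
  a_s_2 = 1/3*a_s_1 + 0*a_s_2 + 1/6*a_s_3 + 1/2*a_s_4 + 0*a_s_5
  a_s_3 = 1/12*a_s_1 + 2/3*a_s_2 + 0*a_s_3 + 1/6*a_s_4 + 1/12*a_s_5
  a_s_4 = 0*a_s_1 + 7/12*a_s_2 + 1/12*a_s_3 + 1/4*a_s_4 + 1/12*a_s_5

Substituting a_s_1 = 1 and a_s_5 = 0, rearrange to (I - Q) a = r where r[i] = P(i -> s_1):
  [1, -1/6, -1/2] . (a_s_2, a_s_3, a_s_4) = 1/3
  [-2/3, 1, -1/6] . (a_s_2, a_s_3, a_s_4) = 1/12
  [-7/12, -1/12, 3/4] . (a_s_2, a_s_3, a_s_4) = 0

Solving yields:
  a_s_2 = 112/137
  a_s_3 = 205/274
  a_s_4 = 197/274

Starting state is s_3, so the absorption probability is a_s_3 = 205/274.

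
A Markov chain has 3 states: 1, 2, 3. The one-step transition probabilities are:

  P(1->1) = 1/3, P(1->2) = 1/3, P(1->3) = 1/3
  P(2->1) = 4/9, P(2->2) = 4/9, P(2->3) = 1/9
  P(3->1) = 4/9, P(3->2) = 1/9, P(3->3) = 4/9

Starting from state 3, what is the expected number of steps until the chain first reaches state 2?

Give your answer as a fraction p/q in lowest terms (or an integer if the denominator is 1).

Let h_i = expected steps to first reach 2 from state i.
Boundary: h_2 = 0.
First-step equations for the other states:
  h_1 = 1 + 1/3*h_1 + 1/3*h_2 + 1/3*h_3
  h_3 = 1 + 4/9*h_1 + 1/9*h_2 + 4/9*h_3

Substituting h_2 = 0 and rearranging gives the linear system (I - Q) h = 1:
  [2/3, -1/3] . (h_1, h_3) = 1
  [-4/9, 5/9] . (h_1, h_3) = 1

Solving yields:
  h_1 = 4
  h_3 = 5

Starting state is 3, so the expected hitting time is h_3 = 5.

Answer: 5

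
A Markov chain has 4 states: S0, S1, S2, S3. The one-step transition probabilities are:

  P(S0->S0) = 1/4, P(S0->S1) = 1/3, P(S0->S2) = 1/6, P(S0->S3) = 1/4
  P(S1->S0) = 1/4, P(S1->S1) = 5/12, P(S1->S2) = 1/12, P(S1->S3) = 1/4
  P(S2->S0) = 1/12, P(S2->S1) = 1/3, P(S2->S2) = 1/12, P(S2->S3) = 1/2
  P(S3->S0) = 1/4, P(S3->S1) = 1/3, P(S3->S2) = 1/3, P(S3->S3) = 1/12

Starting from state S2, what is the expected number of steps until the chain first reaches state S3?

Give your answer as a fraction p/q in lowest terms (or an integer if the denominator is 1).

Answer: 440/161

Derivation:
Let h_i = expected steps to first reach S3 from state i.
Boundary: h_S3 = 0.
First-step equations for the other states:
  h_S0 = 1 + 1/4*h_S0 + 1/3*h_S1 + 1/6*h_S2 + 1/4*h_S3
  h_S1 = 1 + 1/4*h_S0 + 5/12*h_S1 + 1/12*h_S2 + 1/4*h_S3
  h_S2 = 1 + 1/12*h_S0 + 1/3*h_S1 + 1/12*h_S2 + 1/2*h_S3

Substituting h_S3 = 0 and rearranging gives the linear system (I - Q) h = 1:
  [3/4, -1/3, -1/6] . (h_S0, h_S1, h_S2) = 1
  [-1/4, 7/12, -1/12] . (h_S0, h_S1, h_S2) = 1
  [-1/12, -1/3, 11/12] . (h_S0, h_S1, h_S2) = 1

Solving yields:
  h_S0 = 572/161
  h_S1 = 584/161
  h_S2 = 440/161

Starting state is S2, so the expected hitting time is h_S2 = 440/161.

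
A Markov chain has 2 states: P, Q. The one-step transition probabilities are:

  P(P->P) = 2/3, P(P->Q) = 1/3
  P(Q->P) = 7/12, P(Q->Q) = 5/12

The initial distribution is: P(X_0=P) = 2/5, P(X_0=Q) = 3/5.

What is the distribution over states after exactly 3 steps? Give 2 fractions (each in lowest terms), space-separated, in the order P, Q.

Propagating the distribution step by step (d_{t+1} = d_t * P):
d_0 = (P=2/5, Q=3/5)
  d_1[P] = 2/5*2/3 + 3/5*7/12 = 37/60
  d_1[Q] = 2/5*1/3 + 3/5*5/12 = 23/60
d_1 = (P=37/60, Q=23/60)
  d_2[P] = 37/60*2/3 + 23/60*7/12 = 457/720
  d_2[Q] = 37/60*1/3 + 23/60*5/12 = 263/720
d_2 = (P=457/720, Q=263/720)
  d_3[P] = 457/720*2/3 + 263/720*7/12 = 5497/8640
  d_3[Q] = 457/720*1/3 + 263/720*5/12 = 3143/8640
d_3 = (P=5497/8640, Q=3143/8640)

Answer: 5497/8640 3143/8640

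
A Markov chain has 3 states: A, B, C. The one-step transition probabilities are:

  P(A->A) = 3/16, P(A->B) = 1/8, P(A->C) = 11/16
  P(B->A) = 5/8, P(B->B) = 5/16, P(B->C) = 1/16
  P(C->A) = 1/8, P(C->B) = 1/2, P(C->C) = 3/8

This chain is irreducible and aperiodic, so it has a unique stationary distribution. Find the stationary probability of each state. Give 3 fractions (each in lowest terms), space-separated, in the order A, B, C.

The stationary distribution satisfies pi = pi * P, i.e.:
  pi_A = 3/16*pi_A + 5/8*pi_B + 1/8*pi_C
  pi_B = 1/8*pi_A + 5/16*pi_B + 1/2*pi_C
  pi_C = 11/16*pi_A + 1/16*pi_B + 3/8*pi_C
with normalization: pi_A + pi_B + pi_C = 1.

Using the first 2 balance equations plus normalization, the linear system A*pi = b is:
  [-13/16, 5/8, 1/8] . pi = 0
  [1/8, -11/16, 1/2] . pi = 0
  [1, 1, 1] . pi = 1

Solving yields:
  pi_A = 34/111
  pi_B = 12/37
  pi_C = 41/111

Verification (pi * P):
  34/111*3/16 + 12/37*5/8 + 41/111*1/8 = 34/111 = pi_A  (ok)
  34/111*1/8 + 12/37*5/16 + 41/111*1/2 = 12/37 = pi_B  (ok)
  34/111*11/16 + 12/37*1/16 + 41/111*3/8 = 41/111 = pi_C  (ok)

Answer: 34/111 12/37 41/111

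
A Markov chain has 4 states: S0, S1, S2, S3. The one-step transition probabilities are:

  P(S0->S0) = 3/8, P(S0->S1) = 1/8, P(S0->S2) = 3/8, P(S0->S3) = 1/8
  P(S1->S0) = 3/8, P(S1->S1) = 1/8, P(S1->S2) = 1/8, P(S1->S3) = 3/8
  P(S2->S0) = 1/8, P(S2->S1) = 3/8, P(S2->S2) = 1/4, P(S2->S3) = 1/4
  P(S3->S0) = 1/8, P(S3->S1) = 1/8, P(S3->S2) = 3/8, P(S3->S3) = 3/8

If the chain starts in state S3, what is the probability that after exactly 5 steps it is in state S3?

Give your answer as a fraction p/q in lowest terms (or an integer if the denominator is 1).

Computing P^5 by repeated multiplication:
P^1 =
  S0: [3/8, 1/8, 3/8, 1/8]
  S1: [3/8, 1/8, 1/8, 3/8]
  S2: [1/8, 3/8, 1/4, 1/4]
  S3: [1/8, 1/8, 3/8, 3/8]
P^2 =
  S0: [1/4, 7/32, 19/64, 15/64]
  S1: [1/4, 5/32, 21/64, 17/64]
  S2: [1/4, 3/16, 1/4, 5/16]
  S3: [3/16, 7/32, 19/64, 19/64]
P^3 =
  S0: [31/128, 51/256, 145/512, 141/512]
  S1: [29/128, 53/256, 151/512, 139/512]
  S2: [15/64, 3/16, 19/64, 9/32]
  S3: [29/128, 51/256, 145/512, 149/512]
P^4 =
  S0: [241/1024, 401/2048, 1187/4096, 1143/4096]
  S1: [239/1024, 407/2048, 1173/4096, 1153/4096]
  S2: [59/256, 51/256, 149/512, 143/512]
  S3: [237/1024, 401/2048, 1187/4096, 1159/4096]
P^5 =
  S0: [1907/8192, 3235/16384, 9497/32768, 9173/32768]
  S1: [1909/8192, 3221/16384, 9487/32768, 9203/32768]
  S2: [119/512, 405/2048, 1183/4096, 1151/4096]
  S3: [1899/8192, 3235/16384, 9497/32768, 9205/32768]

(P^5)[S3 -> S3] = 9205/32768

Answer: 9205/32768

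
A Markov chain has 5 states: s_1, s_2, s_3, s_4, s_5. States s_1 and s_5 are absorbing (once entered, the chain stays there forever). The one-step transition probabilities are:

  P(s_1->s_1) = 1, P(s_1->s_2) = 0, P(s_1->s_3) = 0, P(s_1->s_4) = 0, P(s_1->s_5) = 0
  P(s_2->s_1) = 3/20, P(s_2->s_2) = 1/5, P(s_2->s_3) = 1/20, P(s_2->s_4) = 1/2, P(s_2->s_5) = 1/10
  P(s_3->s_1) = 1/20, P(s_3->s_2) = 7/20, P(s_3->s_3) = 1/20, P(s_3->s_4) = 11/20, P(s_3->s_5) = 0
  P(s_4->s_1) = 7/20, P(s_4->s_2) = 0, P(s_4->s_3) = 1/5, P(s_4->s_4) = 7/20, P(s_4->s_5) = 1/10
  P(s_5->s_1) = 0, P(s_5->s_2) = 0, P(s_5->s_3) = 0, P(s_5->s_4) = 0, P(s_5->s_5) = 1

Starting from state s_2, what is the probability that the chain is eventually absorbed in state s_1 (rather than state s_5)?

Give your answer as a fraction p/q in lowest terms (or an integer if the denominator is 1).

Let a_i = P(absorbed in s_1 | start in state i).
Boundary conditions: a_s_1 = 1, a_s_5 = 0.
For each transient state i, a_i = sum_j P(i->j) * a_j:
  a_s_2 = 3/20*a_s_1 + 1/5*a_s_2 + 1/20*a_s_3 + 1/2*a_s_4 + 1/10*a_s_5
  a_s_3 = 1/20*a_s_1 + 7/20*a_s_2 + 1/20*a_s_3 + 11/20*a_s_4 + 0*a_s_5
  a_s_4 = 7/20*a_s_1 + 0*a_s_2 + 1/5*a_s_3 + 7/20*a_s_4 + 1/10*a_s_5

Substituting a_s_1 = 1 and a_s_5 = 0, rearrange to (I - Q) a = r where r[i] = P(i -> s_1):
  [4/5, -1/20, -1/2] . (a_s_2, a_s_3, a_s_4) = 3/20
  [-7/20, 19/20, -11/20] . (a_s_2, a_s_3, a_s_4) = 1/20
  [0, -1/5, 13/20] . (a_s_2, a_s_3, a_s_4) = 7/20

Solving yields:
  a_s_2 = 2069/2877
  a_s_3 = 2203/2877
  a_s_4 = 2227/2877

Starting state is s_2, so the absorption probability is a_s_2 = 2069/2877.

Answer: 2069/2877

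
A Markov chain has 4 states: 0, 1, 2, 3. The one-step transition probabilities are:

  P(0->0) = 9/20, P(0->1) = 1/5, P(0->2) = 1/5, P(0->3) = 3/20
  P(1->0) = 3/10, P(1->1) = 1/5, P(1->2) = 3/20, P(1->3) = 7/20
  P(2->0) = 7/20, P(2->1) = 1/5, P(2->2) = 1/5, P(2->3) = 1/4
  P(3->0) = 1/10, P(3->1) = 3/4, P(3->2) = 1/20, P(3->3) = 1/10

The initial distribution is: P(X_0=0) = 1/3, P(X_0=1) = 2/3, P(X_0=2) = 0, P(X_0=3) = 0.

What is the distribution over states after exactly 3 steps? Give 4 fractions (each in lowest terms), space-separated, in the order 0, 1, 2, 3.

Answer: 629/2000 2447/8000 23/150 5431/24000

Derivation:
Propagating the distribution step by step (d_{t+1} = d_t * P):
d_0 = (0=1/3, 1=2/3, 2=0, 3=0)
  d_1[0] = 1/3*9/20 + 2/3*3/10 + 0*7/20 + 0*1/10 = 7/20
  d_1[1] = 1/3*1/5 + 2/3*1/5 + 0*1/5 + 0*3/4 = 1/5
  d_1[2] = 1/3*1/5 + 2/3*3/20 + 0*1/5 + 0*1/20 = 1/6
  d_1[3] = 1/3*3/20 + 2/3*7/20 + 0*1/4 + 0*1/10 = 17/60
d_1 = (0=7/20, 1=1/5, 2=1/6, 3=17/60)
  d_2[0] = 7/20*9/20 + 1/5*3/10 + 1/6*7/20 + 17/60*1/10 = 73/240
  d_2[1] = 7/20*1/5 + 1/5*1/5 + 1/6*1/5 + 17/60*3/4 = 427/1200
  d_2[2] = 7/20*1/5 + 1/5*3/20 + 1/6*1/5 + 17/60*1/20 = 59/400
  d_2[3] = 7/20*3/20 + 1/5*7/20 + 1/6*1/4 + 17/60*1/10 = 77/400
d_2 = (0=73/240, 1=427/1200, 2=59/400, 3=77/400)
  d_3[0] = 73/240*9/20 + 427/1200*3/10 + 59/400*7/20 + 77/400*1/10 = 629/2000
  d_3[1] = 73/240*1/5 + 427/1200*1/5 + 59/400*1/5 + 77/400*3/4 = 2447/8000
  d_3[2] = 73/240*1/5 + 427/1200*3/20 + 59/400*1/5 + 77/400*1/20 = 23/150
  d_3[3] = 73/240*3/20 + 427/1200*7/20 + 59/400*1/4 + 77/400*1/10 = 5431/24000
d_3 = (0=629/2000, 1=2447/8000, 2=23/150, 3=5431/24000)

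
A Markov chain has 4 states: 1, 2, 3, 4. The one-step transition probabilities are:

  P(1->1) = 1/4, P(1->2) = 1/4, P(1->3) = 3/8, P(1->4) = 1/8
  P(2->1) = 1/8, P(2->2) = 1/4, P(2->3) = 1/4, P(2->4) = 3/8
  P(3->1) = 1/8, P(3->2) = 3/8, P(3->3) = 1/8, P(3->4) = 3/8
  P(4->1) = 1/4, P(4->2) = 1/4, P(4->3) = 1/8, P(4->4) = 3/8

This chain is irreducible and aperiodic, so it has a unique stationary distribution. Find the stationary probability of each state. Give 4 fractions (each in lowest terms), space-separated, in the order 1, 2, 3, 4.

Answer: 11/58 8/29 6/29 19/58

Derivation:
The stationary distribution satisfies pi = pi * P, i.e.:
  pi_1 = 1/4*pi_1 + 1/8*pi_2 + 1/8*pi_3 + 1/4*pi_4
  pi_2 = 1/4*pi_1 + 1/4*pi_2 + 3/8*pi_3 + 1/4*pi_4
  pi_3 = 3/8*pi_1 + 1/4*pi_2 + 1/8*pi_3 + 1/8*pi_4
  pi_4 = 1/8*pi_1 + 3/8*pi_2 + 3/8*pi_3 + 3/8*pi_4
with normalization: pi_1 + pi_2 + pi_3 + pi_4 = 1.

Using the first 3 balance equations plus normalization, the linear system A*pi = b is:
  [-3/4, 1/8, 1/8, 1/4] . pi = 0
  [1/4, -3/4, 3/8, 1/4] . pi = 0
  [3/8, 1/4, -7/8, 1/8] . pi = 0
  [1, 1, 1, 1] . pi = 1

Solving yields:
  pi_1 = 11/58
  pi_2 = 8/29
  pi_3 = 6/29
  pi_4 = 19/58

Verification (pi * P):
  11/58*1/4 + 8/29*1/8 + 6/29*1/8 + 19/58*1/4 = 11/58 = pi_1  (ok)
  11/58*1/4 + 8/29*1/4 + 6/29*3/8 + 19/58*1/4 = 8/29 = pi_2  (ok)
  11/58*3/8 + 8/29*1/4 + 6/29*1/8 + 19/58*1/8 = 6/29 = pi_3  (ok)
  11/58*1/8 + 8/29*3/8 + 6/29*3/8 + 19/58*3/8 = 19/58 = pi_4  (ok)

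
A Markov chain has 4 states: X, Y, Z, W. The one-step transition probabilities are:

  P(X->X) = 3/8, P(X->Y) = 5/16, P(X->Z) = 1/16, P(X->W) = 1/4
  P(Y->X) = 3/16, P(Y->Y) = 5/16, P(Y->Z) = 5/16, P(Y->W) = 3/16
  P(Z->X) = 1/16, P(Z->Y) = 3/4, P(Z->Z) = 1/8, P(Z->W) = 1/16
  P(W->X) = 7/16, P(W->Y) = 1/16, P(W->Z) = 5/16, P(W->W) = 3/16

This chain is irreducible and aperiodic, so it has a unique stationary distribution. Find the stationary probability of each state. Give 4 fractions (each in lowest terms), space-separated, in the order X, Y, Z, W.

The stationary distribution satisfies pi = pi * P, i.e.:
  pi_X = 3/8*pi_X + 3/16*pi_Y + 1/16*pi_Z + 7/16*pi_W
  pi_Y = 5/16*pi_X + 5/16*pi_Y + 3/4*pi_Z + 1/16*pi_W
  pi_Z = 1/16*pi_X + 5/16*pi_Y + 1/8*pi_Z + 5/16*pi_W
  pi_W = 1/4*pi_X + 3/16*pi_Y + 1/16*pi_Z + 3/16*pi_W
with normalization: pi_X + pi_Y + pi_Z + pi_W = 1.

Using the first 3 balance equations plus normalization, the linear system A*pi = b is:
  [-5/8, 3/16, 1/16, 7/16] . pi = 0
  [5/16, -11/16, 3/4, 1/16] . pi = 0
  [1/16, 5/16, -7/8, 5/16] . pi = 0
  [1, 1, 1, 1] . pi = 1

Solving yields:
  pi_X = 235/929
  pi_Y = 669/1858
  pi_Z = 195/929
  pi_W = 329/1858

Verification (pi * P):
  235/929*3/8 + 669/1858*3/16 + 195/929*1/16 + 329/1858*7/16 = 235/929 = pi_X  (ok)
  235/929*5/16 + 669/1858*5/16 + 195/929*3/4 + 329/1858*1/16 = 669/1858 = pi_Y  (ok)
  235/929*1/16 + 669/1858*5/16 + 195/929*1/8 + 329/1858*5/16 = 195/929 = pi_Z  (ok)
  235/929*1/4 + 669/1858*3/16 + 195/929*1/16 + 329/1858*3/16 = 329/1858 = pi_W  (ok)

Answer: 235/929 669/1858 195/929 329/1858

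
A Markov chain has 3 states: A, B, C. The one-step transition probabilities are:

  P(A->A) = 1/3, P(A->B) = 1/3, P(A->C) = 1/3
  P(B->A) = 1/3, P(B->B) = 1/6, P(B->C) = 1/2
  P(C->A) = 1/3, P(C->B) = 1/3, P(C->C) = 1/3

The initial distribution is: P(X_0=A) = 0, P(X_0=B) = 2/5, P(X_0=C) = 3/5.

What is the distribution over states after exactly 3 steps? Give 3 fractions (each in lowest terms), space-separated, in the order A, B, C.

Propagating the distribution step by step (d_{t+1} = d_t * P):
d_0 = (A=0, B=2/5, C=3/5)
  d_1[A] = 0*1/3 + 2/5*1/3 + 3/5*1/3 = 1/3
  d_1[B] = 0*1/3 + 2/5*1/6 + 3/5*1/3 = 4/15
  d_1[C] = 0*1/3 + 2/5*1/2 + 3/5*1/3 = 2/5
d_1 = (A=1/3, B=4/15, C=2/5)
  d_2[A] = 1/3*1/3 + 4/15*1/3 + 2/5*1/3 = 1/3
  d_2[B] = 1/3*1/3 + 4/15*1/6 + 2/5*1/3 = 13/45
  d_2[C] = 1/3*1/3 + 4/15*1/2 + 2/5*1/3 = 17/45
d_2 = (A=1/3, B=13/45, C=17/45)
  d_3[A] = 1/3*1/3 + 13/45*1/3 + 17/45*1/3 = 1/3
  d_3[B] = 1/3*1/3 + 13/45*1/6 + 17/45*1/3 = 77/270
  d_3[C] = 1/3*1/3 + 13/45*1/2 + 17/45*1/3 = 103/270
d_3 = (A=1/3, B=77/270, C=103/270)

Answer: 1/3 77/270 103/270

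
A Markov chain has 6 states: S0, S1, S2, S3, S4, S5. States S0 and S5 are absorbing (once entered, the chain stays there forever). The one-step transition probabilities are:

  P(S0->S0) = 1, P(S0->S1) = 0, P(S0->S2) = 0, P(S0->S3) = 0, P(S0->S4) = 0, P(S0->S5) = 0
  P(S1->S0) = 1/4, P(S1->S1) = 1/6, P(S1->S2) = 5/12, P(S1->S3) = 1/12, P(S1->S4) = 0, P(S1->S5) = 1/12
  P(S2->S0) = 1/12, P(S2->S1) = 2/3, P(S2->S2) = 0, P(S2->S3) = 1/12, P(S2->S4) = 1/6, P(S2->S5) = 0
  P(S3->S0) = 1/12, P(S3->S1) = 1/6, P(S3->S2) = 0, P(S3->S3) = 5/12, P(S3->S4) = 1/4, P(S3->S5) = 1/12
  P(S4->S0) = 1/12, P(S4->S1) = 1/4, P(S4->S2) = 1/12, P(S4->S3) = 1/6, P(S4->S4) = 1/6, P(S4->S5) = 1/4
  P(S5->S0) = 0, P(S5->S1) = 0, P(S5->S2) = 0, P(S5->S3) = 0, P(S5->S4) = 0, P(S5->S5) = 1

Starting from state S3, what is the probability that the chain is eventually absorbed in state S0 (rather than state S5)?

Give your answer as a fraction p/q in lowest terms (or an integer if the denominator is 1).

Let a_i = P(absorbed in S0 | start in state i).
Boundary conditions: a_S0 = 1, a_S5 = 0.
For each transient state i, a_i = sum_j P(i->j) * a_j:
  a_S1 = 1/4*a_S0 + 1/6*a_S1 + 5/12*a_S2 + 1/12*a_S3 + 0*a_S4 + 1/12*a_S5
  a_S2 = 1/12*a_S0 + 2/3*a_S1 + 0*a_S2 + 1/12*a_S3 + 1/6*a_S4 + 0*a_S5
  a_S3 = 1/12*a_S0 + 1/6*a_S1 + 0*a_S2 + 5/12*a_S3 + 1/4*a_S4 + 1/12*a_S5
  a_S4 = 1/12*a_S0 + 1/4*a_S1 + 1/12*a_S2 + 1/6*a_S3 + 1/6*a_S4 + 1/4*a_S5

Substituting a_S0 = 1 and a_S5 = 0, rearrange to (I - Q) a = r where r[i] = P(i -> S0):
  [5/6, -5/12, -1/12, 0] . (a_S1, a_S2, a_S3, a_S4) = 1/4
  [-2/3, 1, -1/12, -1/6] . (a_S1, a_S2, a_S3, a_S4) = 1/12
  [-1/6, 0, 7/12, -1/4] . (a_S1, a_S2, a_S3, a_S4) = 1/12
  [-1/4, -1/12, -1/6, 5/6] . (a_S1, a_S2, a_S3, a_S4) = 1/12

Solving yields:
  a_S1 = 2885/4187
  a_S2 = 2800/4187
  a_S3 = 2289/4187
  a_S4 = 2022/4187

Starting state is S3, so the absorption probability is a_S3 = 2289/4187.

Answer: 2289/4187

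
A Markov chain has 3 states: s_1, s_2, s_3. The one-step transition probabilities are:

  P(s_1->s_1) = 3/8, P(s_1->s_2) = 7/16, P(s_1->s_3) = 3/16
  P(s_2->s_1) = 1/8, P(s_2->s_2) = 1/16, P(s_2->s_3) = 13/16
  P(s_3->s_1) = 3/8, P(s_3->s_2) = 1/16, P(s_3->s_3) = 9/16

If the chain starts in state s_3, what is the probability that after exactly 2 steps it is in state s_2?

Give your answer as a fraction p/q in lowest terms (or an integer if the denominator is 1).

Computing P^2 by repeated multiplication:
P^1 =
  s_1: [3/8, 7/16, 3/16]
  s_2: [1/8, 1/16, 13/16]
  s_3: [3/8, 1/16, 9/16]
P^2 =
  s_1: [17/64, 13/64, 17/32]
  s_2: [23/64, 7/64, 17/32]
  s_3: [23/64, 13/64, 7/16]

(P^2)[s_3 -> s_2] = 13/64

Answer: 13/64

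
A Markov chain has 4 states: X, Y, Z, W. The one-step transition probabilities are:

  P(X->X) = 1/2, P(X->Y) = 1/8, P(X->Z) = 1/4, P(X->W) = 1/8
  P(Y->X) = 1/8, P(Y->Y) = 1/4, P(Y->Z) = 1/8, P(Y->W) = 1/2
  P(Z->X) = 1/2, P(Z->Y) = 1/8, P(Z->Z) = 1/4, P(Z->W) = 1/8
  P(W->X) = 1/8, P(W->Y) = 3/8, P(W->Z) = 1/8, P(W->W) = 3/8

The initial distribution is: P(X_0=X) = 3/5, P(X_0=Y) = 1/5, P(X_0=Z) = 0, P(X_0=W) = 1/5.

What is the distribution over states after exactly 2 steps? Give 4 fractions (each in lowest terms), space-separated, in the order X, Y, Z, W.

Propagating the distribution step by step (d_{t+1} = d_t * P):
d_0 = (X=3/5, Y=1/5, Z=0, W=1/5)
  d_1[X] = 3/5*1/2 + 1/5*1/8 + 0*1/2 + 1/5*1/8 = 7/20
  d_1[Y] = 3/5*1/8 + 1/5*1/4 + 0*1/8 + 1/5*3/8 = 1/5
  d_1[Z] = 3/5*1/4 + 1/5*1/8 + 0*1/4 + 1/5*1/8 = 1/5
  d_1[W] = 3/5*1/8 + 1/5*1/2 + 0*1/8 + 1/5*3/8 = 1/4
d_1 = (X=7/20, Y=1/5, Z=1/5, W=1/4)
  d_2[X] = 7/20*1/2 + 1/5*1/8 + 1/5*1/2 + 1/4*1/8 = 53/160
  d_2[Y] = 7/20*1/8 + 1/5*1/4 + 1/5*1/8 + 1/4*3/8 = 17/80
  d_2[Z] = 7/20*1/4 + 1/5*1/8 + 1/5*1/4 + 1/4*1/8 = 31/160
  d_2[W] = 7/20*1/8 + 1/5*1/2 + 1/5*1/8 + 1/4*3/8 = 21/80
d_2 = (X=53/160, Y=17/80, Z=31/160, W=21/80)

Answer: 53/160 17/80 31/160 21/80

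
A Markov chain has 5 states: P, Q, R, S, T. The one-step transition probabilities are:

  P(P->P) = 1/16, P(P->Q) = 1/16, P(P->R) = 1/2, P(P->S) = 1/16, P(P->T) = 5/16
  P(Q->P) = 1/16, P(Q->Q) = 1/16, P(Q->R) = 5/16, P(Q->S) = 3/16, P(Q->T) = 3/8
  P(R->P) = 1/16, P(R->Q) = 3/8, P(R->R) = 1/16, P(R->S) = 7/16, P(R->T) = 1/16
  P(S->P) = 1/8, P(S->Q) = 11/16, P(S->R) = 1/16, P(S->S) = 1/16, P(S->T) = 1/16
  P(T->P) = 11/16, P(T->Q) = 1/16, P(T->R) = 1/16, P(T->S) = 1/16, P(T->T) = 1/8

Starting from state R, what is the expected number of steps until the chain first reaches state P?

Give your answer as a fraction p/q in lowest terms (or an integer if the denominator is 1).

Let h_i = expected steps to first reach P from state i.
Boundary: h_P = 0.
First-step equations for the other states:
  h_Q = 1 + 1/16*h_P + 1/16*h_Q + 5/16*h_R + 3/16*h_S + 3/8*h_T
  h_R = 1 + 1/16*h_P + 3/8*h_Q + 1/16*h_R + 7/16*h_S + 1/16*h_T
  h_S = 1 + 1/8*h_P + 11/16*h_Q + 1/16*h_R + 1/16*h_S + 1/16*h_T
  h_T = 1 + 11/16*h_P + 1/16*h_Q + 1/16*h_R + 1/16*h_S + 1/8*h_T

Substituting h_P = 0 and rearranging gives the linear system (I - Q) h = 1:
  [15/16, -5/16, -3/16, -3/8] . (h_Q, h_R, h_S, h_T) = 1
  [-3/8, 15/16, -7/16, -1/16] . (h_Q, h_R, h_S, h_T) = 1
  [-11/16, -1/16, 15/16, -1/16] . (h_Q, h_R, h_S, h_T) = 1
  [-1/16, -1/16, -1/16, 7/8] . (h_Q, h_R, h_S, h_T) = 1

Solving yields:
  h_Q = 55360/11417
  h_R = 63440/11417
  h_S = 58720/11417
  h_T = 25728/11417

Starting state is R, so the expected hitting time is h_R = 63440/11417.

Answer: 63440/11417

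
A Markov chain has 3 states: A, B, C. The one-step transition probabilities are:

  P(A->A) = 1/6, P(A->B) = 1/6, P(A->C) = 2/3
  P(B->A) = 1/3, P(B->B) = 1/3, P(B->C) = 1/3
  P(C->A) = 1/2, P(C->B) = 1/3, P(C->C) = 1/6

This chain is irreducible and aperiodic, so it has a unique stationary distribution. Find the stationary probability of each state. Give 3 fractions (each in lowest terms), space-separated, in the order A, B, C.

Answer: 16/47 13/47 18/47

Derivation:
The stationary distribution satisfies pi = pi * P, i.e.:
  pi_A = 1/6*pi_A + 1/3*pi_B + 1/2*pi_C
  pi_B = 1/6*pi_A + 1/3*pi_B + 1/3*pi_C
  pi_C = 2/3*pi_A + 1/3*pi_B + 1/6*pi_C
with normalization: pi_A + pi_B + pi_C = 1.

Using the first 2 balance equations plus normalization, the linear system A*pi = b is:
  [-5/6, 1/3, 1/2] . pi = 0
  [1/6, -2/3, 1/3] . pi = 0
  [1, 1, 1] . pi = 1

Solving yields:
  pi_A = 16/47
  pi_B = 13/47
  pi_C = 18/47

Verification (pi * P):
  16/47*1/6 + 13/47*1/3 + 18/47*1/2 = 16/47 = pi_A  (ok)
  16/47*1/6 + 13/47*1/3 + 18/47*1/3 = 13/47 = pi_B  (ok)
  16/47*2/3 + 13/47*1/3 + 18/47*1/6 = 18/47 = pi_C  (ok)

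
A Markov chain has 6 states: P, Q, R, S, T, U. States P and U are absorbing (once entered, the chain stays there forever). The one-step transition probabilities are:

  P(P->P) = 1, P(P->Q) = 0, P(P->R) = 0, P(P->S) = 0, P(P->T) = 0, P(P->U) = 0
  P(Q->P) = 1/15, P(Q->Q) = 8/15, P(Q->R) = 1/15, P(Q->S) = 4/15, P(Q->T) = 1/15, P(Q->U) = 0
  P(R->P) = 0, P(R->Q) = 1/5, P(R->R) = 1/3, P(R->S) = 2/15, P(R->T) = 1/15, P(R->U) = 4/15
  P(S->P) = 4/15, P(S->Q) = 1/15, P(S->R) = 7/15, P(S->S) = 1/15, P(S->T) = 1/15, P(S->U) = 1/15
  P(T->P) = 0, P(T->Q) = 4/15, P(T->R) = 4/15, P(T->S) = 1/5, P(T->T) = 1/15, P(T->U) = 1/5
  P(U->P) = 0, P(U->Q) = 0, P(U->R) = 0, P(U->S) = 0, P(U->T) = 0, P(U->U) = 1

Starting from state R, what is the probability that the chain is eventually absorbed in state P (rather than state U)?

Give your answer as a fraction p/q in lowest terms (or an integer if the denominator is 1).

Answer: 1141/4028

Derivation:
Let a_i = P(absorbed in P | start in state i).
Boundary conditions: a_P = 1, a_U = 0.
For each transient state i, a_i = sum_j P(i->j) * a_j:
  a_Q = 1/15*a_P + 8/15*a_Q + 1/15*a_R + 4/15*a_S + 1/15*a_T + 0*a_U
  a_R = 0*a_P + 1/5*a_Q + 1/3*a_R + 2/15*a_S + 1/15*a_T + 4/15*a_U
  a_S = 4/15*a_P + 1/15*a_Q + 7/15*a_R + 1/15*a_S + 1/15*a_T + 1/15*a_U
  a_T = 0*a_P + 4/15*a_Q + 4/15*a_R + 1/5*a_S + 1/15*a_T + 1/5*a_U

Substituting a_P = 1 and a_U = 0, rearrange to (I - Q) a = r where r[i] = P(i -> P):
  [7/15, -1/15, -4/15, -1/15] . (a_Q, a_R, a_S, a_T) = 1/15
  [-1/5, 2/3, -2/15, -1/15] . (a_Q, a_R, a_S, a_T) = 0
  [-1/15, -7/15, 14/15, -1/15] . (a_Q, a_R, a_S, a_T) = 4/15
  [-4/15, -4/15, -1/5, 14/15] . (a_Q, a_R, a_S, a_T) = 0

Solving yields:
  a_Q = 4101/8056
  a_R = 1141/4028
  a_S = 1963/4028
  a_T = 2665/8056

Starting state is R, so the absorption probability is a_R = 1141/4028.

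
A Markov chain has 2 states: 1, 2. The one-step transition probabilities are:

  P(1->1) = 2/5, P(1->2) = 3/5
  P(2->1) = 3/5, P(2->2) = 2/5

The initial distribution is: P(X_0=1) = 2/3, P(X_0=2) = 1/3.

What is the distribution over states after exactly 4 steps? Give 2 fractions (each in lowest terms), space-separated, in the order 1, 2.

Propagating the distribution step by step (d_{t+1} = d_t * P):
d_0 = (1=2/3, 2=1/3)
  d_1[1] = 2/3*2/5 + 1/3*3/5 = 7/15
  d_1[2] = 2/3*3/5 + 1/3*2/5 = 8/15
d_1 = (1=7/15, 2=8/15)
  d_2[1] = 7/15*2/5 + 8/15*3/5 = 38/75
  d_2[2] = 7/15*3/5 + 8/15*2/5 = 37/75
d_2 = (1=38/75, 2=37/75)
  d_3[1] = 38/75*2/5 + 37/75*3/5 = 187/375
  d_3[2] = 38/75*3/5 + 37/75*2/5 = 188/375
d_3 = (1=187/375, 2=188/375)
  d_4[1] = 187/375*2/5 + 188/375*3/5 = 938/1875
  d_4[2] = 187/375*3/5 + 188/375*2/5 = 937/1875
d_4 = (1=938/1875, 2=937/1875)

Answer: 938/1875 937/1875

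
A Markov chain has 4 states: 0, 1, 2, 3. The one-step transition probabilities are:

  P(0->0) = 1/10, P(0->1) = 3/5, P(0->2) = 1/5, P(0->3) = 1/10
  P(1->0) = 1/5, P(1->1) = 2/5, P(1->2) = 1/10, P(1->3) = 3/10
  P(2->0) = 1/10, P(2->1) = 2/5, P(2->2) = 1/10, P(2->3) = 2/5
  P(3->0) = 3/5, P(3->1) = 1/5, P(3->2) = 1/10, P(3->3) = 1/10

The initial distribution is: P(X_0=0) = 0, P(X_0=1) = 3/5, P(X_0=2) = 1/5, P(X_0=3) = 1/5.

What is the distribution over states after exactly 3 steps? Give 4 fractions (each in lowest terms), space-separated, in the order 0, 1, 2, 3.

Propagating the distribution step by step (d_{t+1} = d_t * P):
d_0 = (0=0, 1=3/5, 2=1/5, 3=1/5)
  d_1[0] = 0*1/10 + 3/5*1/5 + 1/5*1/10 + 1/5*3/5 = 13/50
  d_1[1] = 0*3/5 + 3/5*2/5 + 1/5*2/5 + 1/5*1/5 = 9/25
  d_1[2] = 0*1/5 + 3/5*1/10 + 1/5*1/10 + 1/5*1/10 = 1/10
  d_1[3] = 0*1/10 + 3/5*3/10 + 1/5*2/5 + 1/5*1/10 = 7/25
d_1 = (0=13/50, 1=9/25, 2=1/10, 3=7/25)
  d_2[0] = 13/50*1/10 + 9/25*1/5 + 1/10*1/10 + 7/25*3/5 = 69/250
  d_2[1] = 13/50*3/5 + 9/25*2/5 + 1/10*2/5 + 7/25*1/5 = 99/250
  d_2[2] = 13/50*1/5 + 9/25*1/10 + 1/10*1/10 + 7/25*1/10 = 63/500
  d_2[3] = 13/50*1/10 + 9/25*3/10 + 1/10*2/5 + 7/25*1/10 = 101/500
d_2 = (0=69/250, 1=99/250, 2=63/500, 3=101/500)
  d_3[0] = 69/250*1/10 + 99/250*1/5 + 63/500*1/10 + 101/500*3/5 = 1203/5000
  d_3[1] = 69/250*3/5 + 99/250*2/5 + 63/500*2/5 + 101/500*1/5 = 1037/2500
  d_3[2] = 69/250*1/5 + 99/250*1/10 + 63/500*1/10 + 101/500*1/10 = 319/2500
  d_3[3] = 69/250*1/10 + 99/250*3/10 + 63/500*2/5 + 101/500*1/10 = 217/1000
d_3 = (0=1203/5000, 1=1037/2500, 2=319/2500, 3=217/1000)

Answer: 1203/5000 1037/2500 319/2500 217/1000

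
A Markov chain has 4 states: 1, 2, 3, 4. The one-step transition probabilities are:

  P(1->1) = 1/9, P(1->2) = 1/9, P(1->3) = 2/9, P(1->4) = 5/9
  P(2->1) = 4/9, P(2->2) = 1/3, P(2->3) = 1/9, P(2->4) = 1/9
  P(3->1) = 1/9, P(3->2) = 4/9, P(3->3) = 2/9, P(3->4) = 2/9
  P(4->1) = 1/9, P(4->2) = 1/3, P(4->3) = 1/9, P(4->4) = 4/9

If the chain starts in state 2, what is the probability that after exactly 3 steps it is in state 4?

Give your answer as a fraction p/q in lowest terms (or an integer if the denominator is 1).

Computing P^3 by repeated multiplication:
P^1 =
  1: [1/9, 1/9, 2/9, 5/9]
  2: [4/9, 1/3, 1/9, 1/9]
  3: [1/9, 4/9, 2/9, 2/9]
  4: [1/9, 1/3, 1/9, 4/9]
P^2 =
  1: [4/27, 1/3, 4/27, 10/27]
  2: [2/9, 20/81, 14/81, 29/81]
  3: [7/27, 1/3, 4/27, 7/27]
  4: [2/9, 26/81, 11/81, 26/81]
P^3 =
  1: [2/9, 77/243, 35/243, 77/243]
  2: [47/243, 221/729, 113/729, 254/729]
  3: [2/9, 71/243, 38/243, 80/243]
  4: [53/243, 218/729, 110/729, 242/729]

(P^3)[2 -> 4] = 254/729

Answer: 254/729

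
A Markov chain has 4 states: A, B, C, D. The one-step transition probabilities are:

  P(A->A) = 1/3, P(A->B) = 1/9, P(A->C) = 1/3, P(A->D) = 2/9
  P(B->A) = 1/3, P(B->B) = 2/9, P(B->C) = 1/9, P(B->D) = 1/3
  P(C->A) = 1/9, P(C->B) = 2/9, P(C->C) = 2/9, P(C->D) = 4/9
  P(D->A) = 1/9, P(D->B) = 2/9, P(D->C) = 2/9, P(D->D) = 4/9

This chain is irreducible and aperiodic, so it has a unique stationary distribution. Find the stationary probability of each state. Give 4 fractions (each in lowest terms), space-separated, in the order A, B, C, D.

The stationary distribution satisfies pi = pi * P, i.e.:
  pi_A = 1/3*pi_A + 1/3*pi_B + 1/9*pi_C + 1/9*pi_D
  pi_B = 1/9*pi_A + 2/9*pi_B + 2/9*pi_C + 2/9*pi_D
  pi_C = 1/3*pi_A + 1/9*pi_B + 2/9*pi_C + 2/9*pi_D
  pi_D = 2/9*pi_A + 1/3*pi_B + 4/9*pi_C + 4/9*pi_D
with normalization: pi_A + pi_B + pi_C + pi_D = 1.

Using the first 3 balance equations plus normalization, the linear system A*pi = b is:
  [-2/3, 1/3, 1/9, 1/9] . pi = 0
  [1/9, -7/9, 2/9, 2/9] . pi = 0
  [1/3, 1/9, -7/9, 2/9] . pi = 0
  [1, 1, 1, 1] . pi = 1

Solving yields:
  pi_A = 1/5
  pi_B = 1/5
  pi_C = 2/9
  pi_D = 17/45

Verification (pi * P):
  1/5*1/3 + 1/5*1/3 + 2/9*1/9 + 17/45*1/9 = 1/5 = pi_A  (ok)
  1/5*1/9 + 1/5*2/9 + 2/9*2/9 + 17/45*2/9 = 1/5 = pi_B  (ok)
  1/5*1/3 + 1/5*1/9 + 2/9*2/9 + 17/45*2/9 = 2/9 = pi_C  (ok)
  1/5*2/9 + 1/5*1/3 + 2/9*4/9 + 17/45*4/9 = 17/45 = pi_D  (ok)

Answer: 1/5 1/5 2/9 17/45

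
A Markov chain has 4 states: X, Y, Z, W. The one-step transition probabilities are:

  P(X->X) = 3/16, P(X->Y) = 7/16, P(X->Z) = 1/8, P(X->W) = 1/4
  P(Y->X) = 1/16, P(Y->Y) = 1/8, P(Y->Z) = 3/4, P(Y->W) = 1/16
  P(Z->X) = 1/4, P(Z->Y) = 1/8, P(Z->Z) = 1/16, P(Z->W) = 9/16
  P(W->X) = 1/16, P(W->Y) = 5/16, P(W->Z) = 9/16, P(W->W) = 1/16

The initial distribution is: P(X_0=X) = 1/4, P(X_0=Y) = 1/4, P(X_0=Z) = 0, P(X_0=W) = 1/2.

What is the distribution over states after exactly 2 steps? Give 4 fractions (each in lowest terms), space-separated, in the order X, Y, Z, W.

Answer: 43/256 179/1024 335/1024 169/512

Derivation:
Propagating the distribution step by step (d_{t+1} = d_t * P):
d_0 = (X=1/4, Y=1/4, Z=0, W=1/2)
  d_1[X] = 1/4*3/16 + 1/4*1/16 + 0*1/4 + 1/2*1/16 = 3/32
  d_1[Y] = 1/4*7/16 + 1/4*1/8 + 0*1/8 + 1/2*5/16 = 19/64
  d_1[Z] = 1/4*1/8 + 1/4*3/4 + 0*1/16 + 1/2*9/16 = 1/2
  d_1[W] = 1/4*1/4 + 1/4*1/16 + 0*9/16 + 1/2*1/16 = 7/64
d_1 = (X=3/32, Y=19/64, Z=1/2, W=7/64)
  d_2[X] = 3/32*3/16 + 19/64*1/16 + 1/2*1/4 + 7/64*1/16 = 43/256
  d_2[Y] = 3/32*7/16 + 19/64*1/8 + 1/2*1/8 + 7/64*5/16 = 179/1024
  d_2[Z] = 3/32*1/8 + 19/64*3/4 + 1/2*1/16 + 7/64*9/16 = 335/1024
  d_2[W] = 3/32*1/4 + 19/64*1/16 + 1/2*9/16 + 7/64*1/16 = 169/512
d_2 = (X=43/256, Y=179/1024, Z=335/1024, W=169/512)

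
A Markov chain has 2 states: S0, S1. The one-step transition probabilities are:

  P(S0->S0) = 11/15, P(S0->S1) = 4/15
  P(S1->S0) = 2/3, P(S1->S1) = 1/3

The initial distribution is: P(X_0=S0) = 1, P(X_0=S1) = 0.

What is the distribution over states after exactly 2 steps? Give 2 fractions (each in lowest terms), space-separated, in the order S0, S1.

Propagating the distribution step by step (d_{t+1} = d_t * P):
d_0 = (S0=1, S1=0)
  d_1[S0] = 1*11/15 + 0*2/3 = 11/15
  d_1[S1] = 1*4/15 + 0*1/3 = 4/15
d_1 = (S0=11/15, S1=4/15)
  d_2[S0] = 11/15*11/15 + 4/15*2/3 = 161/225
  d_2[S1] = 11/15*4/15 + 4/15*1/3 = 64/225
d_2 = (S0=161/225, S1=64/225)

Answer: 161/225 64/225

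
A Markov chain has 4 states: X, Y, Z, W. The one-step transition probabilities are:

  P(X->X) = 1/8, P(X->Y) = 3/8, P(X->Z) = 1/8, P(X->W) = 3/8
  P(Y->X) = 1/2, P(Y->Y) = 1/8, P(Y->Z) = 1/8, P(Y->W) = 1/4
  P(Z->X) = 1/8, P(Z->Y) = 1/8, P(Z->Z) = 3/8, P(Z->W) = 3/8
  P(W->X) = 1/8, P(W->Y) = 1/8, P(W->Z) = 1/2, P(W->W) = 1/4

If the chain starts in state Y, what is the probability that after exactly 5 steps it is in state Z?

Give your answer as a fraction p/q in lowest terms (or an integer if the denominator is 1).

Answer: 10571/32768

Derivation:
Computing P^5 by repeated multiplication:
P^1 =
  X: [1/8, 3/8, 1/8, 3/8]
  Y: [1/2, 1/8, 1/8, 1/4]
  Z: [1/8, 1/8, 3/8, 3/8]
  W: [1/8, 1/8, 1/2, 1/4]
P^2 =
  X: [17/64, 5/32, 19/64, 9/32]
  Y: [11/64, 1/4, 1/4, 21/64]
  Z: [11/64, 5/32, 23/64, 5/16]
  W: [11/64, 5/32, 11/32, 21/64]
P^3 =
  X: [47/256, 49/256, 39/128, 41/128]
  Y: [7/32, 43/256, 159/512, 155/512]
  Z: [47/256, 43/256, 85/256, 81/256]
  W: [47/256, 43/256, 171/512, 161/512]
P^4 =
  X: [403/2048, 175/1024, 329/1024, 637/2048]
  Y: [385/2048, 23/128, 1295/4096, 1295/4096]
  Z: [385/2048, 175/1024, 669/2048, 161/512]
  W: [385/2048, 175/1024, 1337/4096, 1289/4096]
P^5 =
  X: [1549/8192, 1427/8192, 5275/16384, 5157/16384]
  Y: [197/1024, 1409/8192, 10571/32768, 10257/32768]
  Z: [1549/8192, 1409/8192, 2659/8192, 2575/8192]
  W: [1549/8192, 1409/8192, 10637/32768, 10299/32768]

(P^5)[Y -> Z] = 10571/32768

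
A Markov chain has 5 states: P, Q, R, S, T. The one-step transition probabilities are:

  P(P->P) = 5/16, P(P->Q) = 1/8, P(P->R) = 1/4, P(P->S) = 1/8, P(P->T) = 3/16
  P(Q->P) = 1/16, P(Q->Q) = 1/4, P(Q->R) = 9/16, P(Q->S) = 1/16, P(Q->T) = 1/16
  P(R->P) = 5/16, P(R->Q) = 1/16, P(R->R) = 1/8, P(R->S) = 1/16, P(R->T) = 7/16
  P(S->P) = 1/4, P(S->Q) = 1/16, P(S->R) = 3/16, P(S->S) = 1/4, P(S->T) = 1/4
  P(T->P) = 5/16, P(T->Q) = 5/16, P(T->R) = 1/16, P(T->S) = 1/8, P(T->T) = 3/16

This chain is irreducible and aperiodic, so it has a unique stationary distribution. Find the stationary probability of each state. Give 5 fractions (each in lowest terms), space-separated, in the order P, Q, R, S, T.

The stationary distribution satisfies pi = pi * P, i.e.:
  pi_P = 5/16*pi_P + 1/16*pi_Q + 5/16*pi_R + 1/4*pi_S + 5/16*pi_T
  pi_Q = 1/8*pi_P + 1/4*pi_Q + 1/16*pi_R + 1/16*pi_S + 5/16*pi_T
  pi_R = 1/4*pi_P + 9/16*pi_Q + 1/8*pi_R + 3/16*pi_S + 1/16*pi_T
  pi_S = 1/8*pi_P + 1/16*pi_Q + 1/16*pi_R + 1/4*pi_S + 1/8*pi_T
  pi_T = 3/16*pi_P + 1/16*pi_Q + 7/16*pi_R + 1/4*pi_S + 3/16*pi_T
with normalization: pi_P + pi_Q + pi_R + pi_S + pi_T = 1.

Using the first 4 balance equations plus normalization, the linear system A*pi = b is:
  [-11/16, 1/16, 5/16, 1/4, 5/16] . pi = 0
  [1/8, -3/4, 1/16, 1/16, 5/16] . pi = 0
  [1/4, 9/16, -7/8, 3/16, 1/16] . pi = 0
  [1/8, 1/16, 1/16, -3/4, 1/8] . pi = 0
  [1, 1, 1, 1, 1] . pi = 1

Solving yields:
  pi_P = 7913/30047
  pi_Q = 5044/30047
  pi_R = 6736/30047
  pi_S = 3451/30047
  pi_T = 6903/30047

Verification (pi * P):
  7913/30047*5/16 + 5044/30047*1/16 + 6736/30047*5/16 + 3451/30047*1/4 + 6903/30047*5/16 = 7913/30047 = pi_P  (ok)
  7913/30047*1/8 + 5044/30047*1/4 + 6736/30047*1/16 + 3451/30047*1/16 + 6903/30047*5/16 = 5044/30047 = pi_Q  (ok)
  7913/30047*1/4 + 5044/30047*9/16 + 6736/30047*1/8 + 3451/30047*3/16 + 6903/30047*1/16 = 6736/30047 = pi_R  (ok)
  7913/30047*1/8 + 5044/30047*1/16 + 6736/30047*1/16 + 3451/30047*1/4 + 6903/30047*1/8 = 3451/30047 = pi_S  (ok)
  7913/30047*3/16 + 5044/30047*1/16 + 6736/30047*7/16 + 3451/30047*1/4 + 6903/30047*3/16 = 6903/30047 = pi_T  (ok)

Answer: 7913/30047 5044/30047 6736/30047 3451/30047 6903/30047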